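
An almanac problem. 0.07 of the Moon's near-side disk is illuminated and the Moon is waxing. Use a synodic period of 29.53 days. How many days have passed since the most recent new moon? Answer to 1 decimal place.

2.5 days

cos θ = 1 − 2f = 0.860, giving a principal value of 30.7°.
Before full moon the principal value applies: θ = 30.7°.
At 360°/29.53 d per day, 30.7° corresponds to 2.52 days.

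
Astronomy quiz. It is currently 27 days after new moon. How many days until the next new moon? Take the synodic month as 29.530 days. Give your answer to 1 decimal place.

2.5 days

The next new moon completes the synodic month: 29.530 − 27 = 2.530 days.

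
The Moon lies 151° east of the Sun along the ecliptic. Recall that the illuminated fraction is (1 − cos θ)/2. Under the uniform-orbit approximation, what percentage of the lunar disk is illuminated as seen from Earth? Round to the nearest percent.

f = (1 − cos 151°)/2 = (1 − (-0.875))/2 ≈ 0.937, i.e. 94%.

94%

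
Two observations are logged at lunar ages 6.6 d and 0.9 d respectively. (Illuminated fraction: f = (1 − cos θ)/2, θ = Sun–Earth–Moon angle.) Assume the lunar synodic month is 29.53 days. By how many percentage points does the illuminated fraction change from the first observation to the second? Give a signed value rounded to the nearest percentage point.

θ₁ = 360° × 6.6/29.53 = 80.5°, f₁ = (1 − cos θ₁)/2 = 0.417.
θ₂ = 360° × 0.9/29.53 = 11.0°, f₂ = (1 − cos θ₂)/2 = 0.009.
Change = f₂ − f₁ = -0.408 → -41 percentage points.

-41 percentage points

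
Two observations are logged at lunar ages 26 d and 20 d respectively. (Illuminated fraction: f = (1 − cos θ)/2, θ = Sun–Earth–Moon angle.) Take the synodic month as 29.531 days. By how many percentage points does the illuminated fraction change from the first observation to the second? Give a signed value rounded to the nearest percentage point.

First observation: θ = 360°·26/29.531 = 317.0°, so f = 0.135.
Second observation: θ = 243.8°, f = 0.721.
Δf = 0.721 − 0.135 = +0.586, i.e. +59 pp.

+59 pp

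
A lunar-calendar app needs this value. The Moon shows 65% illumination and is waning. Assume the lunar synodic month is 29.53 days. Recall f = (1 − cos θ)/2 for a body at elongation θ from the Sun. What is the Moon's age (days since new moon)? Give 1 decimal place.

20.7 days

Invert f = (1 − cos θ)/2 to get cos θ = 1 − 2(0.65) = -0.300, hence θ₀ = arccos -0.300 = 107.5°.
Since the Moon is past full (waning), take the reflex angle: θ = 360° − 107.5° = 252.5°.
That fraction of the synodic month is 252.5/360 × 29.53 d ≈ 20.72 d.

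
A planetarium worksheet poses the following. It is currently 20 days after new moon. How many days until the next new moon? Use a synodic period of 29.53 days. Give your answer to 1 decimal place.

The next new moon completes the synodic month: 29.53 − 20 = 9.530 days.

9.5 days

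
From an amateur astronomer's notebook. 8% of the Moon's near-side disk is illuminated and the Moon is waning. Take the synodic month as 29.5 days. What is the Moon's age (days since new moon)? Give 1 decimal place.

From f = (1 − cos θ)/2: cos θ = 1 − 2×0.08 = 0.840; arccos → 32.9°.
A waning Moon lies in 180°–360°, so θ = 360° − 32.9° = 327.1°.
At 360°/29.5 d per day, 327.1° corresponds to 26.81 days.

26.8 days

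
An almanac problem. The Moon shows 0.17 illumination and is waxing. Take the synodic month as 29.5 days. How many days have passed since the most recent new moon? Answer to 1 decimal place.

4.0 days

Invert f = (1 − cos θ)/2 to get cos θ = 1 − 2(0.17) = 0.660, hence θ₀ = arccos 0.660 = 48.7°.
The Moon is waxing (0°–180°), so θ = 48.7° directly.
That fraction of the synodic month is 48.7/360 × 29.5 d ≈ 3.99 d.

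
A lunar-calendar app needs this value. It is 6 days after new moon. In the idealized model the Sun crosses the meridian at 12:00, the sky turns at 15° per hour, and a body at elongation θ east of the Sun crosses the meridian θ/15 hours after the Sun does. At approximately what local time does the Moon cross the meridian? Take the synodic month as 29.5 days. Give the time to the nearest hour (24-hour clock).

17:00

Phase angle: θ = 360°·(6 d)/(29.5 d) = 73.2°.
At 15° of sky rotation per hour, 73.2° corresponds to a 4.88 h lag.
12:00 + 4.88 h ≈ 16:53 → 17:00 to the nearest hour.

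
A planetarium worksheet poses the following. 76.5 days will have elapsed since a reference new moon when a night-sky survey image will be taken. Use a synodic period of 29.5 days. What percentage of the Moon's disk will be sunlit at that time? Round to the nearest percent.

76.5 d spans 2 complete synodic months (2 × 29.5 = 59.00 d) plus 17.50 d.
Phase angle: θ = 360°·(17.50 d)/(29.5 d) = 213.6°.
With cos θ = (-0.833), the lit fraction is (1 − (-0.833))/2 ≈ 0.917, so 92%.

92%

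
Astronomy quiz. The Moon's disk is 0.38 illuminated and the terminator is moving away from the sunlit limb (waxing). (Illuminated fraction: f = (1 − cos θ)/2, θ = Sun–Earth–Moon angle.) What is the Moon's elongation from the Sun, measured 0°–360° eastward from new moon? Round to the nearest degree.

76°

Invert f = (1 − cos θ)/2 to get cos θ = 1 − 2(0.38) = 0.240, hence θ₀ = arccos 0.240 = 76.1°.
Before full moon the principal value applies: θ = 76.1°.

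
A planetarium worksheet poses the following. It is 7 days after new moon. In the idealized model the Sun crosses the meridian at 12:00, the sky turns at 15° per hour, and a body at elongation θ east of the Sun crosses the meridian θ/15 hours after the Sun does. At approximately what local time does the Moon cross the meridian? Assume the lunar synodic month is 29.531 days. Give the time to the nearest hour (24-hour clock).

18:00

Phase angle: θ = 360°·(7 d)/(29.531 d) = 85.3°.
At 15° of sky rotation per hour, 85.3° corresponds to a 5.69 h lag.
12:00 + 5.69 h ≈ 17:41 → 18:00 to the nearest hour.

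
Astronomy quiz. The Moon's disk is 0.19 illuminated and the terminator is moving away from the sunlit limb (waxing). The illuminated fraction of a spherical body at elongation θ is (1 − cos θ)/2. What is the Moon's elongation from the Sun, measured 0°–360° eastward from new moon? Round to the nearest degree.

cos θ = 1 − 2f = 0.620, giving a principal value of 51.7°.
Waxing ⇒ before full, so θ = 51.7°.

52°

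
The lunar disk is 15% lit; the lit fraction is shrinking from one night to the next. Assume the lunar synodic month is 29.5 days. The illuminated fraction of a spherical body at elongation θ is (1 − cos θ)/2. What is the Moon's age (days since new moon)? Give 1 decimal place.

25.8 days

Invert f = (1 − cos θ)/2 to get cos θ = 1 − 2(0.15) = 0.700, hence θ₀ = arccos 0.700 = 45.6°.
A waning Moon lies in 180°–360°, so θ = 360° − 45.6° = 314.4°.
That fraction of the synodic month is 314.4/360 × 29.5 d ≈ 25.77 d.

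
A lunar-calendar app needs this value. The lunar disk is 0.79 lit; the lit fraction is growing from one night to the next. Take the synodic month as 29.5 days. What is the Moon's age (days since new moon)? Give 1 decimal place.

10.3 days

Invert f = (1 − cos θ)/2 to get cos θ = 1 − 2(0.79) = -0.580, hence θ₀ = arccos -0.580 = 125.5°.
The Moon is waxing (0°–180°), so θ = 125.5° directly.
At 360°/29.5 d per day, 125.5° corresponds to 10.28 days.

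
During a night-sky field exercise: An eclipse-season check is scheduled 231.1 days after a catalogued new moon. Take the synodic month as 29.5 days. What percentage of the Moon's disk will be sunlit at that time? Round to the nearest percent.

Reduce mod P: 231.1 − 7×29.5 = 24.60 d into the current lunation.
Elongation θ = 360° × 24.60/29.5 ≈ 300.2°.
With cos θ = 0.503, the lit fraction is (1 − 0.503)/2 ≈ 0.248, so 25%.

25%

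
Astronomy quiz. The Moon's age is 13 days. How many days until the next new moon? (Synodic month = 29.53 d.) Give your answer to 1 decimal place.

16.5 days

The next new moon completes the synodic month: 29.53 − 13 = 16.530 days.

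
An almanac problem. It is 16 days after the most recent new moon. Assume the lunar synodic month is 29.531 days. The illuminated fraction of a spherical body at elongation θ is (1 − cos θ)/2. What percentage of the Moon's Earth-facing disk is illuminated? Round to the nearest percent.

98%

Elongation θ = 360° × 16/29.531 ≈ 195.0°.
Illuminated fraction = (1 − cos 195.0°)/2 = (1 − (-0.966))/2 ≈ 0.983, so 98%.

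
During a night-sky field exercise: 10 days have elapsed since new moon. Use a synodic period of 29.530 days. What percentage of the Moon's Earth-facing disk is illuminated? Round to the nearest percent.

76%

Phase angle: θ = 360°·(10 d)/(29.530 d) = 121.9°.
Illuminated fraction = (1 − cos 121.9°)/2 = (1 − (-0.529))/2 ≈ 0.764, so 76%.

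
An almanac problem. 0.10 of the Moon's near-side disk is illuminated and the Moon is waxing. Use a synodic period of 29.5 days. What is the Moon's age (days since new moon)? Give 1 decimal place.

3.0 days

cos θ = 1 − 2f = 0.800, giving a principal value of 36.9°.
Waxing ⇒ before full, so θ = 36.9°.
Age = 29.5 × 36.9°/360° ≈ 3.02 days.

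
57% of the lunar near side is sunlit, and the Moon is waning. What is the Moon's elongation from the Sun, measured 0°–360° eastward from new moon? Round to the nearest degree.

From f = (1 − cos θ)/2: cos θ = 1 − 2×0.57 = -0.140; arccos → 98.0°.
A waning Moon lies in 180°–360°, so θ = 360° − 98.0° = 262.0°.

262°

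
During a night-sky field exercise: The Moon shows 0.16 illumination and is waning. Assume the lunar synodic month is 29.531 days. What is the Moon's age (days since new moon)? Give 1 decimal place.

cos θ = 1 − 2f = 0.680, giving a principal value of 47.2°.
A waning Moon lies in 180°–360°, so θ = 360° − 47.2° = 312.8°.
Age = 29.531 × 312.8°/360° ≈ 25.66 days.

25.7 days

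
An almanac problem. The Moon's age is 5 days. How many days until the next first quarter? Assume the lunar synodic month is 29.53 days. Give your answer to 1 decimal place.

First quarter is 0.25 of the way through the cycle: age 0.25 × 29.53 = 7.383 d.
That is 7.383 − 5 = 2.383 days ahead.

2.4 days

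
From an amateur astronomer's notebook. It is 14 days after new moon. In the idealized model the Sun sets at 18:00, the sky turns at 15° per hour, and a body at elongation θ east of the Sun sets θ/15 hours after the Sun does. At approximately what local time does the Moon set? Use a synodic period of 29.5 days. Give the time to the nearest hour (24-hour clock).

05:00

Elongation θ = 360° × 14/29.5 ≈ 170.8°.
Delay after the Sun = 170.8° / (15°/h) ≈ 11.39 h.
18:00 + 11.39 h ≈ 05:23 → 05:00 to the nearest hour.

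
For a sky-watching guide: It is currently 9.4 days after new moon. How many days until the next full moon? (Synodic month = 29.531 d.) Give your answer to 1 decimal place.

Full moon is 0.5 of the way through the cycle: age 0.5 × 29.531 = 14.765 d.
So 5.365 days remain (14.765 − 9.4).

5.4 days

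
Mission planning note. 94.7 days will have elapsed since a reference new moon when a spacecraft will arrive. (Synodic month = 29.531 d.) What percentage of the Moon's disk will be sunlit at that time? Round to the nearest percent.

37%

94.7/29.531 = 3.207 lunations, so 3 complete cycles and 6.11 d into the next.
Elongation θ = 360° × 6.11/29.531 ≈ 74.4°.
Illuminated fraction = (1 − cos 74.4°)/2 = (1 − 0.268)/2 ≈ 0.366, so 37%.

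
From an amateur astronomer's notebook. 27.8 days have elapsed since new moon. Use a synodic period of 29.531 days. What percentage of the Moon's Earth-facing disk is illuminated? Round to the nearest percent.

3%

Phase angle: θ = 360°·(27.8 d)/(29.531 d) = 338.9°.
With cos θ = 0.933, the lit fraction is (1 − 0.933)/2 ≈ 0.034, so 3%.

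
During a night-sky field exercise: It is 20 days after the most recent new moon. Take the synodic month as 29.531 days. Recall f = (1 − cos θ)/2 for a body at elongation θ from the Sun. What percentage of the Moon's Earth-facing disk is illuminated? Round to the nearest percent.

72%

Phase angle: θ = 360°·(20 d)/(29.531 d) = 243.8°.
Illuminated fraction = (1 − cos 243.8°)/2 = (1 − (-0.441))/2 ≈ 0.721, so 72%.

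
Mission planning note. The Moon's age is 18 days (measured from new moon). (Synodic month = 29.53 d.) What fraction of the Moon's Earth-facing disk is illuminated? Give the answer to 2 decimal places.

0.89

Phase angle: θ = 360°·(18 d)/(29.53 d) = 219.4°.
With cos θ = (-0.772), the lit fraction is (1 − (-0.772))/2 ≈ 0.886.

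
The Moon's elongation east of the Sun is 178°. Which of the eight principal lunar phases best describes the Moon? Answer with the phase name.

178° lies in the full moon sector of the 8-phase cycle.

full moon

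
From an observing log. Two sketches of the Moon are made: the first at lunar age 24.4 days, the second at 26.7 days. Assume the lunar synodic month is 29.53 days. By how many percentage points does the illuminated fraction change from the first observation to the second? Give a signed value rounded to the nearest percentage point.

First observation: θ = 360°·24.4/29.53 = 297.5°, so f = 0.269.
Second observation: θ = 325.5°, f = 0.088.
Δf = 0.088 − 0.269 = -0.181, i.e. -18 pp.

-18 percentage points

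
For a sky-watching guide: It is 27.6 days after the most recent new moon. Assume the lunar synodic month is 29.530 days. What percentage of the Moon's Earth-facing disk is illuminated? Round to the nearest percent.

4%

Elongation θ = 360° × 27.6/29.530 ≈ 336.5°.
With cos θ = 0.917, the lit fraction is (1 − 0.917)/2 ≈ 0.042, so 4%.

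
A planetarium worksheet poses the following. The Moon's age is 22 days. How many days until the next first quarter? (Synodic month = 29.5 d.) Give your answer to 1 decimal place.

First quarter is 0.25 of the way through the cycle: age 0.25 × 29.5 = 7.375 d.
Already past this cycle's first quarter; the next is at 7.375 + 29.5 = 36.875 d, so 36.875 − 22 = 14.875 days.

14.9 days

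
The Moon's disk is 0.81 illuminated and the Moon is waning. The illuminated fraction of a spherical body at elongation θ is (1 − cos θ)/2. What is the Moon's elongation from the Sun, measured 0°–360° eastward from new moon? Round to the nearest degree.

232°

From f = (1 − cos θ)/2: cos θ = 1 − 2×0.81 = -0.620; arccos → 128.3°.
A waning Moon lies in 180°–360°, so θ = 360° − 128.3° = 231.7°.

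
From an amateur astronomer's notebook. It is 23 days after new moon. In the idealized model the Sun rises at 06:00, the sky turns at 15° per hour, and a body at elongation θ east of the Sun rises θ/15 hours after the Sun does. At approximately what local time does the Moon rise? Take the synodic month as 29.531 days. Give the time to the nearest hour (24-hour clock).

The Moon has covered 23/29.531 of its cycle, so θ ≈ 360° × 23/29.531 = 280.4°.
At 15° of sky rotation per hour, 280.4° corresponds to a 18.69 h lag.
06:00 + 18.69 h ≈ 00:42 → 01:00 to the nearest hour.

01:00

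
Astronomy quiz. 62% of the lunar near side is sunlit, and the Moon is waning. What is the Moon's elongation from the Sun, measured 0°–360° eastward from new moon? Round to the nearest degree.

256°

Invert f = (1 − cos θ)/2 to get cos θ = 1 − 2(0.62) = -0.240, hence θ₀ = arccos -0.240 = 103.9°.
Waning ⇒ past full, so θ = 360° − 103.9° = 256.1°.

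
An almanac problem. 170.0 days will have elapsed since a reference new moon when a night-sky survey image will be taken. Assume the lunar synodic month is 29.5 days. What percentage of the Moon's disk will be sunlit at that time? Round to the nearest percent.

46%

Reduce mod P: 170.0 − 5×29.5 = 22.50 d into the current lunation.
Phase angle: θ = 360°·(22.50 d)/(29.5 d) = 274.6°.
cos 274.6° = 0.080, so f = (1 − 0.080)/2 = 0.460, so 46%.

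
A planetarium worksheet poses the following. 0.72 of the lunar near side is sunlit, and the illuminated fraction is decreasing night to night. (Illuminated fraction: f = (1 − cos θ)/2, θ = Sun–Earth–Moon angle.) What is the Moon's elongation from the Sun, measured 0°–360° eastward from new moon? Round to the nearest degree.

cos θ = 1 − 2f = -0.440, giving a principal value of 116.1°.
Since the Moon is past full (waning), take the reflex angle: θ = 360° − 116.1° = 243.9°.

244°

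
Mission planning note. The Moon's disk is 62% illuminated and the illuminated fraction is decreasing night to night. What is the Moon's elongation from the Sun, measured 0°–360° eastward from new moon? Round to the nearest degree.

256°

cos θ = 1 − 2f = -0.240, giving a principal value of 103.9°.
Since the Moon is past full (waning), take the reflex angle: θ = 360° − 103.9° = 256.1°.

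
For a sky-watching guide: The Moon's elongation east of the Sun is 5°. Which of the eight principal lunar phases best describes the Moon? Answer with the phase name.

new moon

5° lies in the new moon sector of the 8-phase cycle.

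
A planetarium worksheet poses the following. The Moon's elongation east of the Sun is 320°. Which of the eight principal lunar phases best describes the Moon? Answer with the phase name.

320° lies in the waning crescent sector of the 8-phase cycle.

waning crescent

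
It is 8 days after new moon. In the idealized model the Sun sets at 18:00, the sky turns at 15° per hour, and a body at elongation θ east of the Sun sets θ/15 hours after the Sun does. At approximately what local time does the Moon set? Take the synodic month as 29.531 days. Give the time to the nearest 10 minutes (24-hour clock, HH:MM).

00:30

The Moon has covered 8/29.531 of its cycle, so θ ≈ 360° × 8/29.531 = 97.5°.
Delay after the Sun = 97.5° / (15°/h) ≈ 6.50 h.
18:00 + 6.502 h ≈ 00:30 → 00:30 to the nearest ten minutes.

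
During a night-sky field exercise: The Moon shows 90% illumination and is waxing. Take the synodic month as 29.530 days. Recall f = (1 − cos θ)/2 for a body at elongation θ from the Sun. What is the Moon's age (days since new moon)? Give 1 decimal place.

11.7 days

cos θ = 1 − 2f = -0.800, giving a principal value of 143.1°.
The Moon is waxing (0°–180°), so θ = 143.1° directly.
That fraction of the synodic month is 143.1/360 × 29.530 d ≈ 11.74 d.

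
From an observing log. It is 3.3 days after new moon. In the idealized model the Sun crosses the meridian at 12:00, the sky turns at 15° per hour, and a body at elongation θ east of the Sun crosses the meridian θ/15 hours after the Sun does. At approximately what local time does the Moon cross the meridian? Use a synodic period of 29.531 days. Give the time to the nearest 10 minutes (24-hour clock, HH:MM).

Elongation θ = 360° × 3.3/29.531 ≈ 40.2°.
At 15° of sky rotation per hour, 40.2° corresponds to a 2.68 h lag.
12:00 + 2.682 h ≈ 14:41 → 14:40 to the nearest ten minutes.

14:40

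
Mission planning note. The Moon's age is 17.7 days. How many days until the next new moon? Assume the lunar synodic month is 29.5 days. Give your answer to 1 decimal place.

One full lunation from the last new moon is 29.5 d; remaining = 29.5 − 17.7 = 11.800 d.

11.8 days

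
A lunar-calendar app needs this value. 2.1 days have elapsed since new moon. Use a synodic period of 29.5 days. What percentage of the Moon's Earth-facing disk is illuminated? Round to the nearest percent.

The Moon has covered 2.1/29.5 of its cycle, so θ ≈ 360° × 2.1/29.5 = 25.6°.
cos 25.6° = 0.902, so f = (1 − 0.902)/2 = 0.049, so 5%.

5%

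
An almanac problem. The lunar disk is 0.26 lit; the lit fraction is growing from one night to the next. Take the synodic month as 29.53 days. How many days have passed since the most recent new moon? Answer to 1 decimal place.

5.0 days

From f = (1 − cos θ)/2: cos θ = 1 − 2×0.26 = 0.480; arccos → 61.3°.
Waxing ⇒ before full, so θ = 61.3°.
That fraction of the synodic month is 61.3/360 × 29.53 d ≈ 5.03 d.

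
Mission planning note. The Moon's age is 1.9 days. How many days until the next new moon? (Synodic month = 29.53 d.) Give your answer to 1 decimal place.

One full lunation from the last new moon is 29.53 d; remaining = 29.53 − 1.9 = 27.630 d.

27.6 days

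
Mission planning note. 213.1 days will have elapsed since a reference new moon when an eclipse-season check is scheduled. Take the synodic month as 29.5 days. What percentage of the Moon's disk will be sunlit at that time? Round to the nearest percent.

213.1/29.5 = 7.224 lunations, so 7 complete cycles and 6.60 d into the next.
The Moon has covered 6.60/29.5 of its cycle, so θ ≈ 360° × 6.60/29.5 = 80.5°.
Illuminated fraction = (1 − cos 80.5°)/2 = (1 − 0.164)/2 ≈ 0.418, so 42%.

42%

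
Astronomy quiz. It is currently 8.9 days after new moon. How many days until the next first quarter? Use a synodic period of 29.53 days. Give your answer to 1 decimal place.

First quarter occurs at elongation 90°, i.e. at age 29.53 × 90/360 = 7.383 d.
Already past this cycle's first quarter; the next is at 7.383 + 29.53 = 36.913 d, so 36.913 − 8.9 = 28.013 days.

28.0 days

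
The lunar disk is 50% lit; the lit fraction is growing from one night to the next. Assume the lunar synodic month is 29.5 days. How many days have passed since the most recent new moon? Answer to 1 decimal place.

7.4 days

From f = (1 − cos θ)/2: cos θ = 1 − 2×0.50 = 0.000; arccos → 90.0°.
Before full moon the principal value applies: θ = 90.0°.
That fraction of the synodic month is 90.0/360 × 29.5 d ≈ 7.38 d.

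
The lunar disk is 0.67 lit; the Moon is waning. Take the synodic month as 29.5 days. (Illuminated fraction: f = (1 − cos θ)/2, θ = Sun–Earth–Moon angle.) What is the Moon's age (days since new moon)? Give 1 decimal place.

20.5 days

From f = (1 − cos θ)/2: cos θ = 1 − 2×0.67 = -0.340; arccos → 109.9°.
Since the Moon is past full (waning), take the reflex angle: θ = 360° − 109.9° = 250.1°.
Age = 29.5 × 250.1°/360° ≈ 20.50 days.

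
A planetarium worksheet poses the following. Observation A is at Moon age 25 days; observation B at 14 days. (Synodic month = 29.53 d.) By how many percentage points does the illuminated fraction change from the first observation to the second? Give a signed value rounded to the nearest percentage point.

+78 pp

θ₁ = 360° × 25/29.53 = 304.8°, f₁ = (1 − cos θ₁)/2 = 0.215.
θ₂ = 360° × 14/29.53 = 170.7°, f₂ = (1 − cos θ₂)/2 = 0.993.
Change = f₂ − f₁ = +0.779 → +78 percentage points.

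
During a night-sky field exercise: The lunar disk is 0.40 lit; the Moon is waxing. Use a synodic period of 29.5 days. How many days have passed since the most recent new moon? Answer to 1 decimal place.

6.4 days

From f = (1 − cos θ)/2: cos θ = 1 − 2×0.40 = 0.200; arccos → 78.5°.
Waxing ⇒ before full, so θ = 78.5°.
At 360°/29.5 d per day, 78.5° corresponds to 6.43 days.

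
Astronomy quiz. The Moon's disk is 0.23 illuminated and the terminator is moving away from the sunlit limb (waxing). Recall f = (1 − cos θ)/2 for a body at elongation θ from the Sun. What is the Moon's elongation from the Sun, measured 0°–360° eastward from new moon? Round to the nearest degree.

57°

Invert f = (1 − cos θ)/2 to get cos θ = 1 − 2(0.23) = 0.540, hence θ₀ = arccos 0.540 = 57.3°.
The Moon is waxing (0°–180°), so θ = 57.3° directly.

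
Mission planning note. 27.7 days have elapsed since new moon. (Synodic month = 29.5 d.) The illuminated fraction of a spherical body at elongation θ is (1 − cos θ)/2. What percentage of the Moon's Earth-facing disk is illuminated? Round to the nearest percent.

4%

The Moon has covered 27.7/29.5 of its cycle, so θ ≈ 360° × 27.7/29.5 = 338.0°.
With cos θ = 0.927, the lit fraction is (1 − 0.927)/2 ≈ 0.036, so 4%.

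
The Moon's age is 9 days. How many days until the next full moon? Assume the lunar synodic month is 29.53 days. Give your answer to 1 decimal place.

Full moon occurs at elongation 180°, i.e. at age 29.53 × 180/360 = 14.765 d.
So 5.765 days remain (14.765 − 9).

5.8 days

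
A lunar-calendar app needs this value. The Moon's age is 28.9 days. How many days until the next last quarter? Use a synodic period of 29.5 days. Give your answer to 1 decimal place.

Last quarter is 0.75 of the way through the cycle: age 0.75 × 29.5 = 22.125 d.
Already past this cycle's last quarter; the next is at 22.125 + 29.5 = 51.625 d, so 51.625 − 28.9 = 22.725 days.

22.7 days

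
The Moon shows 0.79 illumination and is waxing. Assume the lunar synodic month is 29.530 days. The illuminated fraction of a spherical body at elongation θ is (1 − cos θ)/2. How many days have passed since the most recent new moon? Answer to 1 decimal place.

Invert f = (1 − cos θ)/2 to get cos θ = 1 − 2(0.79) = -0.580, hence θ₀ = arccos -0.580 = 125.5°.
Before full moon the principal value applies: θ = 125.5°.
That fraction of the synodic month is 125.5/360 × 29.530 d ≈ 10.29 d.

10.3 days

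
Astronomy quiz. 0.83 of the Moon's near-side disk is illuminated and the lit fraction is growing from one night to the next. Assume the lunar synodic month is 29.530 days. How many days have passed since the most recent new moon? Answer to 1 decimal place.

cos θ = 1 − 2f = -0.660, giving a principal value of 131.3°.
The Moon is waxing (0°–180°), so θ = 131.3° directly.
At 360°/29.530 d per day, 131.3° corresponds to 10.77 days.

10.8 days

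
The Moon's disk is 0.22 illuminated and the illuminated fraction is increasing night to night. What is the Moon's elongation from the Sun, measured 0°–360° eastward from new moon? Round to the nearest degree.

cos θ = 1 − 2f = 0.560, giving a principal value of 55.9°.
Waxing ⇒ before full, so θ = 55.9°.

56°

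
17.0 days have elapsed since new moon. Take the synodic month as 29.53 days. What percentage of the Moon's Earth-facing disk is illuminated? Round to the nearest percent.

94%

The Moon has covered 17.0/29.53 of its cycle, so θ ≈ 360° × 17.0/29.53 = 207.2°.
cos 207.2° = (-0.889), so f = (1 − (-0.889))/2 = 0.945, so 94%.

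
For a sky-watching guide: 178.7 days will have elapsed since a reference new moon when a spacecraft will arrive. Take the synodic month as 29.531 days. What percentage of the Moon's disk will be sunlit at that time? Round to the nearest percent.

178.7 d spans 6 complete synodic months (6 × 29.531 = 177.19 d) plus 1.51 d.
The Moon has covered 1.51/29.531 of its cycle, so θ ≈ 360° × 1.51/29.531 = 18.5°.
cos 18.5° = 0.949, so f = (1 − 0.949)/2 = 0.026, so 3%.

3%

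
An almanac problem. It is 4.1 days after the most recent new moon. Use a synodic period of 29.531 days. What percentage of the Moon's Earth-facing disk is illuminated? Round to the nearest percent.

Phase angle: θ = 360°·(4.1 d)/(29.531 d) = 50.0°.
With cos θ = 0.643, the lit fraction is (1 − 0.643)/2 ≈ 0.178, so 18%.

18%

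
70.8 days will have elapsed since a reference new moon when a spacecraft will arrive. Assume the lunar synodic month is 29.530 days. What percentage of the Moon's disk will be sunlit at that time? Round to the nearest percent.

Reduce mod P: 70.8 − 2×29.530 = 11.74 d into the current lunation.
The Moon has covered 11.74/29.530 of its cycle, so θ ≈ 360° × 11.74/29.530 = 143.1°.
Illuminated fraction = (1 − cos 143.1°)/2 = (1 − (-0.800))/2 ≈ 0.900, so 90%.

90%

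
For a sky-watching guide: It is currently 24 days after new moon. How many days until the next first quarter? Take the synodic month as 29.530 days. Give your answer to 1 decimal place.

12.9 days

First quarter is 0.25 of the way through the cycle: age 0.25 × 29.530 = 7.383 d.
Already past this cycle's first quarter; the next is at 7.383 + 29.530 = 36.913 d, so 36.913 − 24 = 12.913 days.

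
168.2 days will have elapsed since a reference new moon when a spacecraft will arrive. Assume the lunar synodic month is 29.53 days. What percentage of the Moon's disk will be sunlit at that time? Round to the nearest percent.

168.2/29.53 = 5.696 lunations, so 5 complete cycles and 20.55 d into the next.
The Moon has covered 20.55/29.53 of its cycle, so θ ≈ 360° × 20.55/29.53 = 250.5°.
With cos θ = (-0.333), the lit fraction is (1 − (-0.333))/2 ≈ 0.667, so 67%.

67%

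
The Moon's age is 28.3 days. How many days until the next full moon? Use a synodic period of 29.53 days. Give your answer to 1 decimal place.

Full moon is 0.5 of the way through the cycle: age 0.5 × 29.53 = 14.765 d.
This lunation's full moon (14.765 d) has passed, so add one period: 44.295 − 28.3 = 15.995 days.

16.0 days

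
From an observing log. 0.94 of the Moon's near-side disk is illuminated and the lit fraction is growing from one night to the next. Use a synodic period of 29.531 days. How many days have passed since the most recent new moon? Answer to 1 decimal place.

Invert f = (1 − cos θ)/2 to get cos θ = 1 − 2(0.94) = -0.880, hence θ₀ = arccos -0.880 = 151.6°.
Before full moon the principal value applies: θ = 151.6°.
At 360°/29.531 d per day, 151.6° corresponds to 12.44 days.

12.4 days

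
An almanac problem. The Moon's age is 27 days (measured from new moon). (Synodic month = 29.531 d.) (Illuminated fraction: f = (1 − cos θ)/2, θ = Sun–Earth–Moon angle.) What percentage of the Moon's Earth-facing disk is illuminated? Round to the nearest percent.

The Moon has covered 27/29.531 of its cycle, so θ ≈ 360° × 27/29.531 = 329.1°.
Illuminated fraction = (1 − cos 329.1°)/2 = (1 − 0.858)/2 ≈ 0.071, so 7%.

7%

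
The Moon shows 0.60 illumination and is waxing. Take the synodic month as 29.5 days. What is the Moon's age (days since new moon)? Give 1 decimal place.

8.3 days

From f = (1 − cos θ)/2: cos θ = 1 − 2×0.60 = -0.200; arccos → 101.5°.
The Moon is waxing (0°–180°), so θ = 101.5° directly.
That fraction of the synodic month is 101.5/360 × 29.5 d ≈ 8.32 d.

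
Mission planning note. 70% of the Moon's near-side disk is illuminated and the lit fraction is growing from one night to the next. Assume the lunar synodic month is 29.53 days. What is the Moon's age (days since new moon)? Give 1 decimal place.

Invert f = (1 − cos θ)/2 to get cos θ = 1 − 2(0.70) = -0.400, hence θ₀ = arccos -0.400 = 113.6°.
Waxing ⇒ before full, so θ = 113.6°.
That fraction of the synodic month is 113.6/360 × 29.53 d ≈ 9.32 d.

9.3 days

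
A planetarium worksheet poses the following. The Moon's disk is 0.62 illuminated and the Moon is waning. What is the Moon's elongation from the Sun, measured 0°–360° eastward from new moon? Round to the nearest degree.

256°

cos θ = 1 − 2f = -0.240, giving a principal value of 103.9°.
Waning ⇒ past full, so θ = 360° − 103.9° = 256.1°.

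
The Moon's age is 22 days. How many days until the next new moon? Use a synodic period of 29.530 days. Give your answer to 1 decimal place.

7.5 days

One full lunation from the last new moon is 29.530 d; remaining = 29.530 − 22 = 7.530 d.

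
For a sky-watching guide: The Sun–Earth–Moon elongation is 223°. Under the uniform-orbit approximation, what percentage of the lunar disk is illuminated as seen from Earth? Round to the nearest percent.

87%

cos 223° = (-0.731), so f = (1 − (-0.731))/2 = 0.866, i.e. 87%.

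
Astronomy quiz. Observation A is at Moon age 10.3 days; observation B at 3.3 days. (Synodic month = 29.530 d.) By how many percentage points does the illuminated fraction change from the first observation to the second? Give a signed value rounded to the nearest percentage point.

-67 pp

First observation: θ = 360°·10.3/29.530 = 125.6°, so f = 0.791.
Second observation: θ = 40.2°, f = 0.118.
Δf = 0.118 − 0.791 = -0.673, i.e. -67 pp.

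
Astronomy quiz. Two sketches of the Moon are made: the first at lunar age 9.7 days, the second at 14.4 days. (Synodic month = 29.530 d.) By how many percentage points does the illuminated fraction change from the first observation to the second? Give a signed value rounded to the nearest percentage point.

θ₁ = 360° × 9.7/29.530 = 118.3°, f₁ = (1 − cos θ₁)/2 = 0.737.
θ₂ = 360° × 14.4/29.530 = 175.6°, f₂ = (1 − cos θ₂)/2 = 0.998.
Change = f₂ − f₁ = +0.262 → +26 percentage points.

+26 pp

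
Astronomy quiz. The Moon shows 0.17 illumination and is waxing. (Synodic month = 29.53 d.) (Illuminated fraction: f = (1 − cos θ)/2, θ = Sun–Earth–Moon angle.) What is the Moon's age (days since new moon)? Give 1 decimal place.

Invert f = (1 − cos θ)/2 to get cos θ = 1 − 2(0.17) = 0.660, hence θ₀ = arccos 0.660 = 48.7°.
The Moon is waxing (0°–180°), so θ = 48.7° directly.
Age = 29.53 × 48.7°/360° ≈ 3.99 days.

4.0 days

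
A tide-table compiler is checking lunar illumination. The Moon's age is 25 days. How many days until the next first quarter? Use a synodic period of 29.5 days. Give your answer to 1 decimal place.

11.9 days

First quarter is 0.25 of the way through the cycle: age 0.25 × 29.5 = 7.375 d.
This lunation's first quarter (7.375 d) has passed, so add one period: 36.875 − 25 = 11.875 days.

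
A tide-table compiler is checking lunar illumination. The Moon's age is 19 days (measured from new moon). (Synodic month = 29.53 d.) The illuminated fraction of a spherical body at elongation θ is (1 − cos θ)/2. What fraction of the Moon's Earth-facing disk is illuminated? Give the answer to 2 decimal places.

Phase angle: θ = 360°·(19 d)/(29.53 d) = 231.6°.
Illuminated fraction = (1 − cos 231.6°)/2 = (1 − (-0.621))/2 ≈ 0.810.

0.81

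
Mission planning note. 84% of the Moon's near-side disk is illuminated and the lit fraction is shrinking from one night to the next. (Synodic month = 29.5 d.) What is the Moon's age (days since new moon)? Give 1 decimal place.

cos θ = 1 − 2f = -0.680, giving a principal value of 132.8°.
A waning Moon lies in 180°–360°, so θ = 360° − 132.8° = 227.2°.
Age = 29.5 × 227.2°/360° ≈ 18.61 days.

18.6 days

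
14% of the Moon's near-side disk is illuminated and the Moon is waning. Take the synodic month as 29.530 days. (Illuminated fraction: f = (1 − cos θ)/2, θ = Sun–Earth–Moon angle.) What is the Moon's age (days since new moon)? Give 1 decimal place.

25.9 days

cos θ = 1 − 2f = 0.720, giving a principal value of 43.9°.
A waning Moon lies in 180°–360°, so θ = 360° − 43.9° = 316.1°.
Age = 29.530 × 316.1°/360° ≈ 25.93 days.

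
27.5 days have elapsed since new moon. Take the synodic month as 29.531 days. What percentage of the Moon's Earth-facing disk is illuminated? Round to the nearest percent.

Elongation θ = 360° × 27.5/29.531 ≈ 335.2°.
cos 335.2° = 0.908, so f = (1 − 0.908)/2 = 0.046, so 5%.

5%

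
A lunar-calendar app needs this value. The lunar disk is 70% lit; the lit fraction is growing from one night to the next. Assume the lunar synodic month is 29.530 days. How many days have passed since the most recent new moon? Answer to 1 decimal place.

Invert f = (1 − cos θ)/2 to get cos θ = 1 − 2(0.70) = -0.400, hence θ₀ = arccos -0.400 = 113.6°.
Before full moon the principal value applies: θ = 113.6°.
Age = 29.530 × 113.6°/360° ≈ 9.32 days.

9.3 days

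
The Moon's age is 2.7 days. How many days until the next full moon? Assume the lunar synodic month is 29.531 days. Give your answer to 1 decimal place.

12.1 days

Full moon is 0.5 of the way through the cycle: age 0.5 × 29.531 = 14.765 d.
So 12.066 days remain (14.765 − 2.7).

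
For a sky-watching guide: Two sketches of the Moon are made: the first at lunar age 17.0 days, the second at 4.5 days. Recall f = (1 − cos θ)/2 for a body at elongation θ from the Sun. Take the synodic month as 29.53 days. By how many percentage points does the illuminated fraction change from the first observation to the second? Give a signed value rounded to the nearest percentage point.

θ₁ = 360° × 17.0/29.53 = 207.2°, f₁ = (1 − cos θ₁)/2 = 0.945.
θ₂ = 360° × 4.5/29.53 = 54.9°, f₂ = (1 − cos θ₂)/2 = 0.212.
Change = f₂ − f₁ = -0.732 → -73 percentage points.

-73 pp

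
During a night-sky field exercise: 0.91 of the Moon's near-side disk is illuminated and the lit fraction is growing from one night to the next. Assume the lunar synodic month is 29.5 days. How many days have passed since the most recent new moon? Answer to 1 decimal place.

cos θ = 1 − 2f = -0.820, giving a principal value of 145.1°.
Before full moon the principal value applies: θ = 145.1°.
That fraction of the synodic month is 145.1/360 × 29.5 d ≈ 11.89 d.

11.9 days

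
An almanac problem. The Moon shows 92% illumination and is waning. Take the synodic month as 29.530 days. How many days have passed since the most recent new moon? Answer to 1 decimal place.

17.5 days

From f = (1 − cos θ)/2: cos θ = 1 − 2×0.92 = -0.840; arccos → 147.1°.
A waning Moon lies in 180°–360°, so θ = 360° − 147.1° = 212.9°.
Age = 29.530 × 212.9°/360° ≈ 17.46 days.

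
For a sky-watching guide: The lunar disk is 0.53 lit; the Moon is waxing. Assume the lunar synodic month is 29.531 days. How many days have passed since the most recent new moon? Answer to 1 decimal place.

From f = (1 − cos θ)/2: cos θ = 1 − 2×0.53 = -0.060; arccos → 93.4°.
The Moon is waxing (0°–180°), so θ = 93.4° directly.
Age = 29.531 × 93.4°/360° ≈ 7.66 days.

7.7 days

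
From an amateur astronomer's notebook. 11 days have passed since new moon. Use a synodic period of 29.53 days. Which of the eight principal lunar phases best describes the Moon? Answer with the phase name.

θ ≈ 360° × 11/29.53 = 134°, which falls in the waxing gibbous sector.

waxing gibbous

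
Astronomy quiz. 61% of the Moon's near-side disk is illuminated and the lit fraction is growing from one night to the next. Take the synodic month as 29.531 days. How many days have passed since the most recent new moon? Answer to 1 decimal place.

8.4 days

Invert f = (1 − cos θ)/2 to get cos θ = 1 − 2(0.61) = -0.220, hence θ₀ = arccos -0.220 = 102.7°.
Before full moon the principal value applies: θ = 102.7°.
Age = 29.531 × 102.7°/360° ≈ 8.43 days.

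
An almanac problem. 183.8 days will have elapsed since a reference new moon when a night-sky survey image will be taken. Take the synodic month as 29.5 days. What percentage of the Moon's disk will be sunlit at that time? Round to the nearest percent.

44%

183.8 d spans 6 complete synodic months (6 × 29.5 = 177.00 d) plus 6.80 d.
Elongation θ = 360° × 6.80/29.5 ≈ 83.0°.
cos 83.0° = 0.122, so f = (1 − 0.122)/2 = 0.439, so 44%.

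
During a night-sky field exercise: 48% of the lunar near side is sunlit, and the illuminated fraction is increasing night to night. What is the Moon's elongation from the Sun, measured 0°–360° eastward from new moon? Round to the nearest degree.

88°

cos θ = 1 − 2f = 0.040, giving a principal value of 87.7°.
Waxing ⇒ before full, so θ = 87.7°.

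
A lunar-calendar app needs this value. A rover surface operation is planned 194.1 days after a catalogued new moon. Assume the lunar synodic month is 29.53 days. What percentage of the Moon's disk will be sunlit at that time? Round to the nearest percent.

Reduce mod P: 194.1 − 6×29.53 = 16.92 d into the current lunation.
Phase angle: θ = 360°·(16.92 d)/(29.53 d) = 206.3°.
With cos θ = (-0.897), the lit fraction is (1 − (-0.897))/2 ≈ 0.948, so 95%.

95%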